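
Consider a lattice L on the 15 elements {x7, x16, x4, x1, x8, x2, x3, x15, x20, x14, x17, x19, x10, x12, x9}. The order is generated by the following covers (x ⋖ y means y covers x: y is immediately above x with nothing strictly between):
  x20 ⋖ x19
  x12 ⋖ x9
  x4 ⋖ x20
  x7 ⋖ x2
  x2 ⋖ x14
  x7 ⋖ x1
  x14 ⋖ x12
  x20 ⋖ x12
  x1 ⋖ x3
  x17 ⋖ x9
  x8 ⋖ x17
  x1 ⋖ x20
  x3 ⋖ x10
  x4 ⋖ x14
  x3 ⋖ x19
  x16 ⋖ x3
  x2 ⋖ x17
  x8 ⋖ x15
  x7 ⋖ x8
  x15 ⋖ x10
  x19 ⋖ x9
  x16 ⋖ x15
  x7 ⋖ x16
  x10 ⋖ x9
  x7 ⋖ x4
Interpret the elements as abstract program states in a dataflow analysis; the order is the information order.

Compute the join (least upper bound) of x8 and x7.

Common upper bounds of {x8, x7}: x10, x15, x17, x8, x9.
The least among these is x8.

x8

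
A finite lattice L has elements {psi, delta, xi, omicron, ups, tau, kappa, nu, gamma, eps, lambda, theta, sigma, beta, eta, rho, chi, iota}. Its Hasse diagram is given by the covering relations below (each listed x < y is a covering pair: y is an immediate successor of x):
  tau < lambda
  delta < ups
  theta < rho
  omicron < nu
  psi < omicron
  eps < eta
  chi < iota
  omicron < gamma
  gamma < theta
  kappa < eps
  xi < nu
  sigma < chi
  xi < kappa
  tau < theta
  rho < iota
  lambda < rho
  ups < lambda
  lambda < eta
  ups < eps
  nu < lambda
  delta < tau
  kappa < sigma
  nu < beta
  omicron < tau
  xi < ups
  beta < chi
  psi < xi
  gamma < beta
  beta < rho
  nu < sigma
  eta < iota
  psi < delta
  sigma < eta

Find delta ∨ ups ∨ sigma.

Common upper bounds of {delta, ups, sigma}: eta, iota.
The least among these is eta.

eta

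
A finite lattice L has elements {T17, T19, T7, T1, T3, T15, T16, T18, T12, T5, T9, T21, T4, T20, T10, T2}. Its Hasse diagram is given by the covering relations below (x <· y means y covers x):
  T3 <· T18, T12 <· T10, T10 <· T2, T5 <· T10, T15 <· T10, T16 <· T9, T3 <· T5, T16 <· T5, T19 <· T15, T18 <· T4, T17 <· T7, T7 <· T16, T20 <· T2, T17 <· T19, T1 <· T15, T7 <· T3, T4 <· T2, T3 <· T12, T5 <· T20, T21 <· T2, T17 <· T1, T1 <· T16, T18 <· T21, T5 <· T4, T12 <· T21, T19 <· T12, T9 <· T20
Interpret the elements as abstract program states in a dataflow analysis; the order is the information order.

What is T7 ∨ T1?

Common upper bounds of {T7, T1}: T10, T16, T2, T20, T4, T5, T9.
The least among these is T16.

T16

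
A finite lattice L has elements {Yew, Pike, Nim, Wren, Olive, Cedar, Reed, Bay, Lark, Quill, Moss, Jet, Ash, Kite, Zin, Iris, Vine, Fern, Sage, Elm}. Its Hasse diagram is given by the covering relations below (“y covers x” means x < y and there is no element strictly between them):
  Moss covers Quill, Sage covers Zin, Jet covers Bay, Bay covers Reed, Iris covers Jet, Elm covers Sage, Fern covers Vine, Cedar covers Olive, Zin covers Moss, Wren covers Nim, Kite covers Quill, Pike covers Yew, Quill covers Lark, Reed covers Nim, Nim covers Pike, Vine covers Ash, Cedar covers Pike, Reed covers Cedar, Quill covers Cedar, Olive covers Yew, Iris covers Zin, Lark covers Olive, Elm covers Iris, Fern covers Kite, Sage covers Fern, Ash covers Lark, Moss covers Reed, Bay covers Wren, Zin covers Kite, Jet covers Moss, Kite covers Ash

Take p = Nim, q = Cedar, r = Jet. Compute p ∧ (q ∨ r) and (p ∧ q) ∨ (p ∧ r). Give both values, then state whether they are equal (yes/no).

q ∨ r = Jet, so p ∧ (q ∨ r) = Nim ∧ Jet = Nim.
p ∧ q = Pike and p ∧ r = Nim, so (p ∧ q) ∨ (p ∧ r) = Pike ∨ Nim = Nim.
Equal: yes.

Nim; Nim; yes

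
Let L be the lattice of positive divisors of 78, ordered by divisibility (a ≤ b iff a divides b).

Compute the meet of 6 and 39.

In the divisibility order, the meet is the greatest common divisor: gcd(6, 39) = 3.

3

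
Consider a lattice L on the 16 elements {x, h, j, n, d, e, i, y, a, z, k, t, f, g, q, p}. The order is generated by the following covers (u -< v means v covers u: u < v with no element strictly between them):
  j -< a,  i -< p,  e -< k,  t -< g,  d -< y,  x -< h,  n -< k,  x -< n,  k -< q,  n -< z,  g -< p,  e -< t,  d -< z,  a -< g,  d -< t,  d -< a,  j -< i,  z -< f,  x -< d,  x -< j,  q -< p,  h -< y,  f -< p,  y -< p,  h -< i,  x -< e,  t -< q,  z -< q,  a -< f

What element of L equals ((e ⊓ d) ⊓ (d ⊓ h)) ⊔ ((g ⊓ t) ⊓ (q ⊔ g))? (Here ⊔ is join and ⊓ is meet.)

t

e ∧ d = x
d ∧ h = x
x ∧ x = x
g ∧ t = t
q ∨ g = p
t ∧ p = t
x ∨ t = t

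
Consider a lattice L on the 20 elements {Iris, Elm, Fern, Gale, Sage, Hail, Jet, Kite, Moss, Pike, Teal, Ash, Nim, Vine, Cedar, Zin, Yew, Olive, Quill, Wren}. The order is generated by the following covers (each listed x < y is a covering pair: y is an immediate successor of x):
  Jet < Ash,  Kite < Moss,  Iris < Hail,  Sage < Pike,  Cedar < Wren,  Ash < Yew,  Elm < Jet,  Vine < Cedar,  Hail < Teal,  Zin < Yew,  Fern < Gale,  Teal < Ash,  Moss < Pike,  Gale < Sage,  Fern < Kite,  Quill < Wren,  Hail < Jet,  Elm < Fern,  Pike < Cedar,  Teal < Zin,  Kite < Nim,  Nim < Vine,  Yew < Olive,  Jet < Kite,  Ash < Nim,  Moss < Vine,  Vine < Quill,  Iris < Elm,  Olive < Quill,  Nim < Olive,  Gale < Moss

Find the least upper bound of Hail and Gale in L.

Moss

Common upper bounds of {Hail, Gale}: Cedar, Moss, Pike, Quill, Vine, Wren.
The least among these is Moss.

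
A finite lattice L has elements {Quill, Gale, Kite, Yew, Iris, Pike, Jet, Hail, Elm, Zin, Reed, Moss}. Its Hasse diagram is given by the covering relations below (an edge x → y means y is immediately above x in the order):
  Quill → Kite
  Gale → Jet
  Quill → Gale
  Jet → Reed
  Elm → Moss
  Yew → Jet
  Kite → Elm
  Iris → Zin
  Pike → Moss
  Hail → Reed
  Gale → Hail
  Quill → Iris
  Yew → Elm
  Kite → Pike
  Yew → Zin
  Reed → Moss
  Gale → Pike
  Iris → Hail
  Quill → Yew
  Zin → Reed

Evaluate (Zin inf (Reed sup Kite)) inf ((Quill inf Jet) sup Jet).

Reed ∨ Kite = Moss
Zin ∧ Moss = Zin
Quill ∧ Jet = Quill
Quill ∨ Jet = Jet
Zin ∧ Jet = Yew

Yew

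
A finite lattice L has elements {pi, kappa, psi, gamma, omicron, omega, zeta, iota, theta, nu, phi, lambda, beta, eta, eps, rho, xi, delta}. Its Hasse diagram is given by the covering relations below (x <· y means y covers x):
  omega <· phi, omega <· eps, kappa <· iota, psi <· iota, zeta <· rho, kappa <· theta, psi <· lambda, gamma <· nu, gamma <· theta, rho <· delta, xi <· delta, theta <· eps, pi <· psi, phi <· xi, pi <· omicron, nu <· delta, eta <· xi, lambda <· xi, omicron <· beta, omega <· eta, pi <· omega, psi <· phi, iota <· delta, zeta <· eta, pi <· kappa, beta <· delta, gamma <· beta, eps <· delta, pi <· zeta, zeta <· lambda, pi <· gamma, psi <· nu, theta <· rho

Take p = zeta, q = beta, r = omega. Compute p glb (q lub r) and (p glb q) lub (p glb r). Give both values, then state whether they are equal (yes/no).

zeta; pi; no

q lub r = delta, so p glb (q lub r) = zeta glb delta = zeta.
p glb q = pi and p glb r = pi, so (p glb q) lub (p glb r) = pi lub pi = pi.
Equal: no.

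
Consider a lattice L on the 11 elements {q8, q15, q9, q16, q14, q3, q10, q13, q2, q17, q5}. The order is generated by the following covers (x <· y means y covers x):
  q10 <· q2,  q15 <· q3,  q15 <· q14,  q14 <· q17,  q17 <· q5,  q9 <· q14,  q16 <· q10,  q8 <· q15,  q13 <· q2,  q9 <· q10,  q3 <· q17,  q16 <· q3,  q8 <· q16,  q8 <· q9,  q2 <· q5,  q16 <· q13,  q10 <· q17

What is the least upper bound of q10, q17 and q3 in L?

q17

Common upper bounds of {q10, q17, q3}: q17, q5.
The least among these is q17.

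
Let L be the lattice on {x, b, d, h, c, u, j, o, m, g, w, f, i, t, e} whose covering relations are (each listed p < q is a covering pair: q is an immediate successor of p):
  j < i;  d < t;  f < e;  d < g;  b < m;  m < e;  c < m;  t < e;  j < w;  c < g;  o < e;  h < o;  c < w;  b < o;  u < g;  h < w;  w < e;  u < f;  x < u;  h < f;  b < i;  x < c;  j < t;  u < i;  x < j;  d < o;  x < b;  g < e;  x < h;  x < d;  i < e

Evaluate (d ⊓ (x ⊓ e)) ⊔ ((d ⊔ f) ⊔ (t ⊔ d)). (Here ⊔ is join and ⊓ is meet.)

x ∧ e = x
d ∧ x = x
d ∨ f = e
t ∨ d = t
e ∨ t = e
x ∨ e = e

e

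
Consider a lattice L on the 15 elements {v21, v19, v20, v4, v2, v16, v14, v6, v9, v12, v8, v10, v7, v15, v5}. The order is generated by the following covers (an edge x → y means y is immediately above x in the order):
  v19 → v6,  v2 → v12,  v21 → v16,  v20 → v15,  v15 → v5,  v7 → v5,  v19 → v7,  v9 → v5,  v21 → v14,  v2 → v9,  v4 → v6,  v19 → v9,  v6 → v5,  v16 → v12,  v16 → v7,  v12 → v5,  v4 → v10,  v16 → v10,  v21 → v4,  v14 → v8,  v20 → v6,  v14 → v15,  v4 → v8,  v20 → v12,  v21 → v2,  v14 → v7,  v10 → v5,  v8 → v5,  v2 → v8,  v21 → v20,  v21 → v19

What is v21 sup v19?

Common upper bounds of {v21, v19}: v19, v5, v6, v7, v9.
The least among these is v19.

v19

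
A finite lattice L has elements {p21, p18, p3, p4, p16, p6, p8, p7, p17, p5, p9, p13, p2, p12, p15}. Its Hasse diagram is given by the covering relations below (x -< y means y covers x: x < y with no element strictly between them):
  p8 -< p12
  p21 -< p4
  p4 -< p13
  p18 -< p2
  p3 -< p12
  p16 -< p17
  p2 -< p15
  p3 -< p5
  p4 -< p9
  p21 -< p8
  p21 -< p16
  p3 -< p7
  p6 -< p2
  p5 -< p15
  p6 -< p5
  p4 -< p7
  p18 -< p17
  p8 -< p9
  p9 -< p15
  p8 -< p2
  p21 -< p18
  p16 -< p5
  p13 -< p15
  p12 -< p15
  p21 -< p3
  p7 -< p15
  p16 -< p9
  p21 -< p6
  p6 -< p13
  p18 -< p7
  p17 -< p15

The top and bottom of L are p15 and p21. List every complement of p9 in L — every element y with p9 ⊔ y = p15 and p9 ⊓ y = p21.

p18, p3, p6

Need y with p9 ∨ y = p15 and p9 ∧ y = p21.
Checking each element gives: p18, p3, p6.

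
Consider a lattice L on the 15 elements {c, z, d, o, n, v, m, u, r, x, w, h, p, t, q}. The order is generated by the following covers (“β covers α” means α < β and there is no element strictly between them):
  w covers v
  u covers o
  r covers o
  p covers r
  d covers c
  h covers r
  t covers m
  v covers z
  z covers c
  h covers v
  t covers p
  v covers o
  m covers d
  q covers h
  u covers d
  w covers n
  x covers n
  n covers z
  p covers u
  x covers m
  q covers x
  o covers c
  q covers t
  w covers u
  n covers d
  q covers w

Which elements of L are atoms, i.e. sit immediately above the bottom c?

The atoms are exactly the elements that cover c: d, o, z.

d, o, z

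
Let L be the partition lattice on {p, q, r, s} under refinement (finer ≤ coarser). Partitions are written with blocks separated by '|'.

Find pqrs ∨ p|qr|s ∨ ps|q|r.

pqrs

The join of pqrs, p|qr|s, ps|q|r merges any blocks that overlap across the partitions, giving pqrs.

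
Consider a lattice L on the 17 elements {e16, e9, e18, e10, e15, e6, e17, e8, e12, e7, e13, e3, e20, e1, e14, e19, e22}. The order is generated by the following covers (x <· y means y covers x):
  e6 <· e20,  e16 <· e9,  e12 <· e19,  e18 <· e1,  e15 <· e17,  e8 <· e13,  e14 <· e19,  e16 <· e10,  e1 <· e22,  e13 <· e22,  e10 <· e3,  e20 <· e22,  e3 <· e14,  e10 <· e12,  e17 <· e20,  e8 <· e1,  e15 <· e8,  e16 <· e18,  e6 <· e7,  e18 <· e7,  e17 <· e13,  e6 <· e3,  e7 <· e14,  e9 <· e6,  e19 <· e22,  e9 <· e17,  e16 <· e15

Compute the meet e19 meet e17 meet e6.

e9

Common lower bounds of {e19, e17, e6}: e16, e9.
The greatest among these is e9.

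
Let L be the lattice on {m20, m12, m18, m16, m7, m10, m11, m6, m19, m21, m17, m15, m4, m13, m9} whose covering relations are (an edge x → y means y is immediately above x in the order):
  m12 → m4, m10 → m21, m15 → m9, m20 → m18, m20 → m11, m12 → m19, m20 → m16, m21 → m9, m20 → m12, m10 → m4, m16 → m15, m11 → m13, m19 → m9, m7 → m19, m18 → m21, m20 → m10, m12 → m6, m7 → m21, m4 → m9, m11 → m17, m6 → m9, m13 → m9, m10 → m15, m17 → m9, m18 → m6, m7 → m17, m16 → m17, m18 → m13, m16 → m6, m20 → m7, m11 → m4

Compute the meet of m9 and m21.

m21

Common lower bounds of {m9, m21}: m10, m18, m20, m21, m7.
The greatest among these is m21.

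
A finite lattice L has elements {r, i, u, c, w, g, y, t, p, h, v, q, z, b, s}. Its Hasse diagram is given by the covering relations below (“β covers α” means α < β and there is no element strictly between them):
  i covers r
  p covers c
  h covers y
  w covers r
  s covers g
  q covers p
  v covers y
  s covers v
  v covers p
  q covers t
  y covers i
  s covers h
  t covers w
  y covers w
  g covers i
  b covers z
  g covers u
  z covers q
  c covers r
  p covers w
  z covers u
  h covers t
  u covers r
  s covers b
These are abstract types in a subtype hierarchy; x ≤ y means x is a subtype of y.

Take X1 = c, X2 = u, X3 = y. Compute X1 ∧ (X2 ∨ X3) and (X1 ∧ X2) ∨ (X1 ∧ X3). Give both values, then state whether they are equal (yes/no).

c; r; no

X2 ∨ X3 = s, so X1 ∧ (X2 ∨ X3) = c ∧ s = c.
X1 ∧ X2 = r and X1 ∧ X3 = r, so (X1 ∧ X2) ∨ (X1 ∧ X3) = r ∨ r = r.
Equal: no.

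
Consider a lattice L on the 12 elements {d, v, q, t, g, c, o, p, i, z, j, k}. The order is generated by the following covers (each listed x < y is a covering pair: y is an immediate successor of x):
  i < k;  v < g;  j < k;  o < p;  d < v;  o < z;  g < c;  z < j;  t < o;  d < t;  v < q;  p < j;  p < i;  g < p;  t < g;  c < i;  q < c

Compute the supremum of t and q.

c

Common upper bounds of {t, q}: c, i, k.
The least among these is c.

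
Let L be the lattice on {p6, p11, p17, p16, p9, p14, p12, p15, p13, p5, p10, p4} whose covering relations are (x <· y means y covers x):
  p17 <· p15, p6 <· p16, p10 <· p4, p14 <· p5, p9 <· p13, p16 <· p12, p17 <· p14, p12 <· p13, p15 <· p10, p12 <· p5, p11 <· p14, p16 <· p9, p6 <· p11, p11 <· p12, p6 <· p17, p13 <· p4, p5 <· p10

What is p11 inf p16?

Common lower bounds of {p11, p16}: p6.
The greatest among these is p6.

p6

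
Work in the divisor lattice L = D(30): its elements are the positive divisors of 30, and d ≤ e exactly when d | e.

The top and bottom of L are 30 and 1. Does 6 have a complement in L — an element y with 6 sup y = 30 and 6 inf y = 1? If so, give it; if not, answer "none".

5

Need y with 6 ∨ y = 30 and 6 ∧ y = 1.
Checking each element gives: 5.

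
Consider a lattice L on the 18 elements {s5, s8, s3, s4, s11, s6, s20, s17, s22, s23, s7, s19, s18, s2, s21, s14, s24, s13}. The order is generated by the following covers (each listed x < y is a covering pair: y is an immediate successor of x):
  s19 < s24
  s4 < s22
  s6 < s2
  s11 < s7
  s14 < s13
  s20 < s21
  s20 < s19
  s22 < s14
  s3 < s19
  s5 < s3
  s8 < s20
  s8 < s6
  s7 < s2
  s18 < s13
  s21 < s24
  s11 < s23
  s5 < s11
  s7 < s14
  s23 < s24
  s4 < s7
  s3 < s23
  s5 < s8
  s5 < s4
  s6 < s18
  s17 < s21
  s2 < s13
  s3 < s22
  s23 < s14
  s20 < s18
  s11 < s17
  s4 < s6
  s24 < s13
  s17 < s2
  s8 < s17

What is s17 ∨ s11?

s17

Common upper bounds of {s17, s11}: s13, s17, s2, s21, s24.
The least among these is s17.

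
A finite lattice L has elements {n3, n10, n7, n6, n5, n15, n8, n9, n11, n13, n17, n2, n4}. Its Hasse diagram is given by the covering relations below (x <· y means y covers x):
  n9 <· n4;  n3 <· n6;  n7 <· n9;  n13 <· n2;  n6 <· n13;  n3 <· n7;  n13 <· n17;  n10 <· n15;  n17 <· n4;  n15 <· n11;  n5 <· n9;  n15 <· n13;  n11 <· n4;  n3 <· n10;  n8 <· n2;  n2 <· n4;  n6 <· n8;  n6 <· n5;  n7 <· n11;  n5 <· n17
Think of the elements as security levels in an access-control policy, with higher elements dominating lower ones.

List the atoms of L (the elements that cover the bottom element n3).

n10, n6, n7

The atoms are exactly the elements that cover n3: n10, n6, n7.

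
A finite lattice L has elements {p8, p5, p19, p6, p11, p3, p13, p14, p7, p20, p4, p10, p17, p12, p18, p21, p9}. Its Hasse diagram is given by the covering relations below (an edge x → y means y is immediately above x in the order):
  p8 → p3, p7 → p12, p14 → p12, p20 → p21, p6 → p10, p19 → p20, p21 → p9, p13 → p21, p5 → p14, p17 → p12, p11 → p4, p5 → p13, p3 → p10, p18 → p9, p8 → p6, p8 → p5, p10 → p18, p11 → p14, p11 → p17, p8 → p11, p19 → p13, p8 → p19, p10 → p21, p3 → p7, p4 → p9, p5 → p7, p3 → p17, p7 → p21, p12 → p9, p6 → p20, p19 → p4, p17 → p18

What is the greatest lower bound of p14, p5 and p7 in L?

Common lower bounds of {p14, p5, p7}: p5, p8.
The greatest among these is p5.

p5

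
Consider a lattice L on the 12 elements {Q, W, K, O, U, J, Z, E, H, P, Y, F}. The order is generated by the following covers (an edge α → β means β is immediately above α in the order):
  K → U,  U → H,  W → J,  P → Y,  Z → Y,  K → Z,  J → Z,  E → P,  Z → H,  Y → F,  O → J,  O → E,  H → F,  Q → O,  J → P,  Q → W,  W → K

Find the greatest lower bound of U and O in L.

Common lower bounds of {U, O}: Q.
The greatest among these is Q.

Q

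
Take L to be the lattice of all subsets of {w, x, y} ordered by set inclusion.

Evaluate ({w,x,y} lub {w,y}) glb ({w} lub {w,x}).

{w,x,y} ∨ {w,y} = {w,x,y}
{w} ∨ {w,x} = {w,x}
{w,x,y} ∧ {w,x} = {w,x}

{w,x}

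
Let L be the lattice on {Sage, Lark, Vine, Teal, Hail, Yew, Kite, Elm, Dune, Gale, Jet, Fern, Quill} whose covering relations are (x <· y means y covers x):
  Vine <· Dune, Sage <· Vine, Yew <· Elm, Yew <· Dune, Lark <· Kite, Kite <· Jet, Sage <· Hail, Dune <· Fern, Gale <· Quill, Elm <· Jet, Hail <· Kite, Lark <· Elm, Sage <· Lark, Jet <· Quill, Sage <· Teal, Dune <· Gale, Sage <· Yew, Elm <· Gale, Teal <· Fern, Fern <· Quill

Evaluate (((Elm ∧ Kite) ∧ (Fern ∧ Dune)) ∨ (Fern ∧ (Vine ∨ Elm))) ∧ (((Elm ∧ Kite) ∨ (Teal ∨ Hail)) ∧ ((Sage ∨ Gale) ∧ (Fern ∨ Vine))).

Elm ∧ Kite = Lark
Fern ∧ Dune = Dune
Lark ∧ Dune = Sage
Vine ∨ Elm = Gale
Fern ∧ Gale = Dune
Sage ∨ Dune = Dune
Elm ∧ Kite = Lark
Teal ∨ Hail = Quill
Lark ∨ Quill = Quill
Sage ∨ Gale = Gale
Fern ∨ Vine = Fern
Gale ∧ Fern = Dune
Quill ∧ Dune = Dune
Dune ∧ Dune = Dune

Dune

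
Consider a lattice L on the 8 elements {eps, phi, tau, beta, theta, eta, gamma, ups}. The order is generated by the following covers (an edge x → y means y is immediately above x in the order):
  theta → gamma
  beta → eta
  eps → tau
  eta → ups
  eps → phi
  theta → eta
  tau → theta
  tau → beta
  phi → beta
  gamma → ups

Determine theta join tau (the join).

theta

Common upper bounds of {theta, tau}: eta, gamma, theta, ups.
The least among these is theta.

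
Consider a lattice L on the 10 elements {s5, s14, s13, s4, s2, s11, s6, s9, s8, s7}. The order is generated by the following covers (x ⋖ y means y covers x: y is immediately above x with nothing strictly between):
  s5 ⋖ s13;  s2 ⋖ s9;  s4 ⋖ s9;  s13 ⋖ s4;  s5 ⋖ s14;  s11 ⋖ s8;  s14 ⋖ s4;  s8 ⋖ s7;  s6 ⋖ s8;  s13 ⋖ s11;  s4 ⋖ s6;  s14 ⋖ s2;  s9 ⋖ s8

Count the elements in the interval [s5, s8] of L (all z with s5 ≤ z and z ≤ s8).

9

The interval [s5, s8] = {s11, s13, s14, s2, s4, s5, s6, s8, s9}, which has 9 elements.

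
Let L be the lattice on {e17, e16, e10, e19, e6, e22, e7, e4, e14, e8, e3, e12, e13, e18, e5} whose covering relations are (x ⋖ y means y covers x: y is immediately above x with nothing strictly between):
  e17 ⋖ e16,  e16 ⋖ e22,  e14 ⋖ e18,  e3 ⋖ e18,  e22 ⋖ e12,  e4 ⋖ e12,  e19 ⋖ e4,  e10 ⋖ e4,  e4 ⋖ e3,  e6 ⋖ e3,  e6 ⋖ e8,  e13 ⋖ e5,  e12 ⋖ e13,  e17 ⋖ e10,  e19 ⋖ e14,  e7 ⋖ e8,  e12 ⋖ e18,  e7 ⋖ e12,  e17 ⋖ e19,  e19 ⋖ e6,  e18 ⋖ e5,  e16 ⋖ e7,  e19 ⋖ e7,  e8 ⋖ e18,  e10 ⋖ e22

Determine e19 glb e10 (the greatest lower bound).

Common lower bounds of {e19, e10}: e17.
The greatest among these is e17.

e17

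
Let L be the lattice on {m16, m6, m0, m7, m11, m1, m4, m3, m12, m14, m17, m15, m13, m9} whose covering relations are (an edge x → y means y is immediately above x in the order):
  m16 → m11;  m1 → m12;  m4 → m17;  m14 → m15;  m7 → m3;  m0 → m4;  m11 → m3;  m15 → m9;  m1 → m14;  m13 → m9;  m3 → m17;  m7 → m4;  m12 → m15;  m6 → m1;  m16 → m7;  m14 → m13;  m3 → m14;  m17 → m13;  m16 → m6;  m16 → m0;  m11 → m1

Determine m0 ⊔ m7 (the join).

Common upper bounds of {m0, m7}: m13, m17, m4, m9.
The least among these is m4.

m4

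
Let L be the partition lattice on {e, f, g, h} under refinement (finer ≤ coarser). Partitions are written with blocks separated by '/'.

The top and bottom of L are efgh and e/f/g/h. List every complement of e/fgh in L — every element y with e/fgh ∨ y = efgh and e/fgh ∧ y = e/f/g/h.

ef/g/h, eg/f/h, eh/f/g

Need y with e/fgh ∨ y = efgh and e/fgh ∧ y = e/f/g/h.
Checking each element gives: ef/g/h, eg/f/h, eh/f/g.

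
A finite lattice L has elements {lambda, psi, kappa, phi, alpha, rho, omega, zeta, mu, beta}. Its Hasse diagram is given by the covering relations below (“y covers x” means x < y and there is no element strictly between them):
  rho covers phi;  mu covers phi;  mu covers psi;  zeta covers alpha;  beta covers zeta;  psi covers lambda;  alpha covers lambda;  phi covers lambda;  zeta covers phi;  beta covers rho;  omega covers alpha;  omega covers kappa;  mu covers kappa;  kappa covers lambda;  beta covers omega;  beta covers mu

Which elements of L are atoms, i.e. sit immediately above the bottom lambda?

alpha, kappa, phi, psi

The atoms are exactly the elements that cover lambda: alpha, kappa, phi, psi.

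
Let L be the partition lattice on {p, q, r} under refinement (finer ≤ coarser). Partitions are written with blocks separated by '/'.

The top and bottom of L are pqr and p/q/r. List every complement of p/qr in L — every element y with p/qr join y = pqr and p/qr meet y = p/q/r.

Need y with p/qr ∨ y = pqr and p/qr ∧ y = p/q/r.
Checking each element gives: pq/r, pr/q.

pq/r, pr/q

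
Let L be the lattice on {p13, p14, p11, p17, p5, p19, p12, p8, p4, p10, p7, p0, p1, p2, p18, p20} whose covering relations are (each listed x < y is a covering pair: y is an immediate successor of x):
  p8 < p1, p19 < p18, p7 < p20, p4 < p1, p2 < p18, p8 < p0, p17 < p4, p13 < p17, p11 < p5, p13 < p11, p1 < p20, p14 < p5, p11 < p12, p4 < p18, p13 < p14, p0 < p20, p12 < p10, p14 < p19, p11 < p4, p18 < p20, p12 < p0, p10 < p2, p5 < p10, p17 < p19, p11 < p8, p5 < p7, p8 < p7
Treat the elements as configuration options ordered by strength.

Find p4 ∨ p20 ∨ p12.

Common upper bounds of {p4, p20, p12}: p20.
The least among these is p20.

p20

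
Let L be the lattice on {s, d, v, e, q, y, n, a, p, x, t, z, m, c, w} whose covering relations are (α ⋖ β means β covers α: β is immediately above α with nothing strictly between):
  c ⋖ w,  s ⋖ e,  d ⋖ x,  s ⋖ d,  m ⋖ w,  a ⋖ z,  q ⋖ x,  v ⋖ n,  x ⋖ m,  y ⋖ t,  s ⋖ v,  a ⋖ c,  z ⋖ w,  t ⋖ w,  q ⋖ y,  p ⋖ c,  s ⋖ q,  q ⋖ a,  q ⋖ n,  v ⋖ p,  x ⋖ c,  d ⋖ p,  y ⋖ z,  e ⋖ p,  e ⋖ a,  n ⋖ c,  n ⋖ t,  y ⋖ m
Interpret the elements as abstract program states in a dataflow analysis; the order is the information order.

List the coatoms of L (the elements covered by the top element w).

c, m, t, z

The coatoms are exactly the elements covered by w: c, m, t, z.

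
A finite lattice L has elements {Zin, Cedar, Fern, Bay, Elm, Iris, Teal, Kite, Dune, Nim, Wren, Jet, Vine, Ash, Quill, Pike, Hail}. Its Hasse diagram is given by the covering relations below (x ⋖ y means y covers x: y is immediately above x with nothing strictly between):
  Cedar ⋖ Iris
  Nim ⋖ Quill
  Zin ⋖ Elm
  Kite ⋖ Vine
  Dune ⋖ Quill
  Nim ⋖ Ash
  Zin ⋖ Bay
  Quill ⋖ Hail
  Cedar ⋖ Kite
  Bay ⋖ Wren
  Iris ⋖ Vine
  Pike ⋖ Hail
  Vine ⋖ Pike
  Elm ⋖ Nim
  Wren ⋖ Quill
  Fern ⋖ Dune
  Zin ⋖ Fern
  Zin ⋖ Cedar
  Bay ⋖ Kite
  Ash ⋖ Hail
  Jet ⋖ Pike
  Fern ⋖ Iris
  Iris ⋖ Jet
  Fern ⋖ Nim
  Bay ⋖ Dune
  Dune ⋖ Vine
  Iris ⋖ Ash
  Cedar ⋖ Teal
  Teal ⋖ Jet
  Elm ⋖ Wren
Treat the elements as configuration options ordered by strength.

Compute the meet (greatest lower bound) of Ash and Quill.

Nim

Common lower bounds of {Ash, Quill}: Elm, Fern, Nim, Zin.
The greatest among these is Nim.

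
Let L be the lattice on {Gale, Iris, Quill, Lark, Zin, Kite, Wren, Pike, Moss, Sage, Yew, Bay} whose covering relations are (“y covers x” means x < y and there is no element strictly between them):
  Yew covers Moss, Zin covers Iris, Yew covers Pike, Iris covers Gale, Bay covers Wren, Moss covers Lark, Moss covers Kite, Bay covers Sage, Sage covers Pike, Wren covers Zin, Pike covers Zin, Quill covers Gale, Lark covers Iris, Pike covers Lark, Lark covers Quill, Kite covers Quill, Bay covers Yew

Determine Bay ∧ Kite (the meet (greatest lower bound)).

Kite

Common lower bounds of {Bay, Kite}: Gale, Kite, Quill.
The greatest among these is Kite.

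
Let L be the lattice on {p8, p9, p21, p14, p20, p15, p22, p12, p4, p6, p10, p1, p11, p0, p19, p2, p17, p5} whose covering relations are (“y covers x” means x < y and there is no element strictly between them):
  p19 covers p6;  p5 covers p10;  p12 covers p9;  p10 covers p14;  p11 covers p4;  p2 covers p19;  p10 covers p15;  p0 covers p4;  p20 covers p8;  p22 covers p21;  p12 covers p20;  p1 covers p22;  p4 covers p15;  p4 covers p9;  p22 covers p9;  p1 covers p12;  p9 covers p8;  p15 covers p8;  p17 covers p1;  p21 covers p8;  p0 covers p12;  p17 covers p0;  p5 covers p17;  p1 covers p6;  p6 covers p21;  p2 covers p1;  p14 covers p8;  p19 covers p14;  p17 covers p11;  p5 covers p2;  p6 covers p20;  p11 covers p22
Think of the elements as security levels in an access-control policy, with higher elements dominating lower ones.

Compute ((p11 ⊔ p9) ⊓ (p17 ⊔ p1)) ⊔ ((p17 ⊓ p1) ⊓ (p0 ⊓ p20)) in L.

p17

p11 ∨ p9 = p11
p17 ∨ p1 = p17
p11 ∧ p17 = p11
p17 ∧ p1 = p1
p0 ∧ p20 = p20
p1 ∧ p20 = p20
p11 ∨ p20 = p17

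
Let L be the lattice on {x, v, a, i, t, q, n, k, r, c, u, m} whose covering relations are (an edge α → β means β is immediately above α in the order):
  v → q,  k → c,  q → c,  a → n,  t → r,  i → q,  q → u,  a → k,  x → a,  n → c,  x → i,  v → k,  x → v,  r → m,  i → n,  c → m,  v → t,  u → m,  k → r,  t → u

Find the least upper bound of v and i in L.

q

Common upper bounds of {v, i}: c, m, q, u.
The least among these is q.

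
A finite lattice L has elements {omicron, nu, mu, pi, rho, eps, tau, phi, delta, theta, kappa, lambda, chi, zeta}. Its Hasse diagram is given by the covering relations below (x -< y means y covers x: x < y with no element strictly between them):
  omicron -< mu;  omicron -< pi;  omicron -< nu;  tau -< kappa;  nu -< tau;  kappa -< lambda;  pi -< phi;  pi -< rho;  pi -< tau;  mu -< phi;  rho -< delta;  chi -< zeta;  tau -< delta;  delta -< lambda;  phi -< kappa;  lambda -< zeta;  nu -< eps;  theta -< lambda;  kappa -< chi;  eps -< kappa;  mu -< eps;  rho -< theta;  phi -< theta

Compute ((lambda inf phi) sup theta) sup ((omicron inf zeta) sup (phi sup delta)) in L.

lambda ∧ phi = phi
phi ∨ theta = theta
omicron ∧ zeta = omicron
phi ∨ delta = lambda
omicron ∨ lambda = lambda
theta ∨ lambda = lambda

lambda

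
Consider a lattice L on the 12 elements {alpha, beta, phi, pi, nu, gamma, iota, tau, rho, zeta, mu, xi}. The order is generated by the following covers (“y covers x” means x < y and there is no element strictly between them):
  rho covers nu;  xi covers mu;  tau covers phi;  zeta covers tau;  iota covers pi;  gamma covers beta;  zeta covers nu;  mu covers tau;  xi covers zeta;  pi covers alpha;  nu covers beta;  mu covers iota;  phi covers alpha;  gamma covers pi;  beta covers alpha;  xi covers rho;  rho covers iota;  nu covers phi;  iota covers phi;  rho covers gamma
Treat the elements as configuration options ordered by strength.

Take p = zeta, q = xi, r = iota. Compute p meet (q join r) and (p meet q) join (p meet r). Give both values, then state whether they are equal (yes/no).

zeta; zeta; yes

q join r = xi, so p meet (q join r) = zeta meet xi = zeta.
p meet q = zeta and p meet r = phi, so (p meet q) join (p meet r) = zeta join phi = zeta.
Equal: yes.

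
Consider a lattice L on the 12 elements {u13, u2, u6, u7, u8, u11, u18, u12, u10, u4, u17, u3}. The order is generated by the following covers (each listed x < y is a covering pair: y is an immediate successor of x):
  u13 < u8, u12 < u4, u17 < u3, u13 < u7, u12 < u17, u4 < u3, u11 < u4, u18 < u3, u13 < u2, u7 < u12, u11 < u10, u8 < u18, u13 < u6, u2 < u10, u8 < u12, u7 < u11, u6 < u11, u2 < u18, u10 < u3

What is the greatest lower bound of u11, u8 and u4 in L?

u13

Common lower bounds of {u11, u8, u4}: u13.
The greatest among these is u13.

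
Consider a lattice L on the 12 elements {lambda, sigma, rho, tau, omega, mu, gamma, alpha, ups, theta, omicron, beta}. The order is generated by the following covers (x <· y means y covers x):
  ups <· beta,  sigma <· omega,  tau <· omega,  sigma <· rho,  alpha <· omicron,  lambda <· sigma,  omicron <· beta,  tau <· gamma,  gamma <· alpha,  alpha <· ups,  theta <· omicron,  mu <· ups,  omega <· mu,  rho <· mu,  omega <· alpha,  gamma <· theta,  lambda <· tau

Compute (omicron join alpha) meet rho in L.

omicron ∨ alpha = omicron
omicron ∧ rho = sigma

sigma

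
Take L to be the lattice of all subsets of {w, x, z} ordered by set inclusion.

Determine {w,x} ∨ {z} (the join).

Common upper bounds of {{w,x}, {z}}: {w,x,z}.
The least among these is {w,x,z}.

{w,x,z}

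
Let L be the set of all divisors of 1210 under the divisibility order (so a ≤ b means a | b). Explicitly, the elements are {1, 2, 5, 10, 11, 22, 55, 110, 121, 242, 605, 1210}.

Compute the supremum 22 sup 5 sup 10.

110

Common upper bounds of {22, 5, 10}: 110, 1210.
The least among these is 110.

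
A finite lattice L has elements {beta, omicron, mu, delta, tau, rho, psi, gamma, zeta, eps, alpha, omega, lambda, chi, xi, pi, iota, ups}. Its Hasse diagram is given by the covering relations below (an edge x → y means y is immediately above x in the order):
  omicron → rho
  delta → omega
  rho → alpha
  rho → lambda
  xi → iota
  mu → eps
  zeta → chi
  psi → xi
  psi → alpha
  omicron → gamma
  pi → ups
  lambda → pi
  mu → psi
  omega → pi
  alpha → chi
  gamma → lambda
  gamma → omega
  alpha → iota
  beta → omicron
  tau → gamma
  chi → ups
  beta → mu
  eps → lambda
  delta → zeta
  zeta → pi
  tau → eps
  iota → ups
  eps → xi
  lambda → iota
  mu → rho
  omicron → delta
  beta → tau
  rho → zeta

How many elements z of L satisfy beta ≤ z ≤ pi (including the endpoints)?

12

The interval [beta, pi] = {beta, delta, eps, gamma, lambda, mu, omega, omicron, pi, rho, tau, zeta}, which has 12 elements.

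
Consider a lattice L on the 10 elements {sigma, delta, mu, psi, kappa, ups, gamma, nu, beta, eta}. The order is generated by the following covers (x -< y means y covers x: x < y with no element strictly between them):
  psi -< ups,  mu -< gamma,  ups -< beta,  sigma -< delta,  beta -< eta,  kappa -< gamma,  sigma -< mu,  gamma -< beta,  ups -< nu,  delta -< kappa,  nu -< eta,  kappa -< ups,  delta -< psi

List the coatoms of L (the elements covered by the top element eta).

The coatoms are exactly the elements covered by eta: beta, nu.

beta, nu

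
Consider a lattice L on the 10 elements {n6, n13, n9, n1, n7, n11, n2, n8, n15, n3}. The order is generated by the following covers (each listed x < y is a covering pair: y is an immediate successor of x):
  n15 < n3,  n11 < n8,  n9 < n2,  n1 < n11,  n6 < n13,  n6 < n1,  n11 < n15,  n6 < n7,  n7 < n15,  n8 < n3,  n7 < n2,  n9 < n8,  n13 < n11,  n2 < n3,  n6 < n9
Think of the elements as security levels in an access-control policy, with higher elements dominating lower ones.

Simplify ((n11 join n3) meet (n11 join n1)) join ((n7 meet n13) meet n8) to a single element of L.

n11 ∨ n3 = n3
n11 ∨ n1 = n11
n3 ∧ n11 = n11
n7 ∧ n13 = n6
n6 ∧ n8 = n6
n11 ∨ n6 = n11

n11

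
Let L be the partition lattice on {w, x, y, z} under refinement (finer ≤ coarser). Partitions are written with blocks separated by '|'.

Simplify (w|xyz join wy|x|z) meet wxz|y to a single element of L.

w|xyz ∨ wy|x|z = wxyz
wxyz ∧ wxz|y = wxz|y

wxz|y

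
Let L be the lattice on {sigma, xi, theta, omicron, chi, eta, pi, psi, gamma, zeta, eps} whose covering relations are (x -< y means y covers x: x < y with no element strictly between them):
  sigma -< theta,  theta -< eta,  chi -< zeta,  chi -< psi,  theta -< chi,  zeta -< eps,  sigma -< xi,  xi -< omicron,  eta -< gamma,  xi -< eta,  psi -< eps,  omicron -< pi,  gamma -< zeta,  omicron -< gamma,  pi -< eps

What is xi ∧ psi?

sigma

Common lower bounds of {xi, psi}: sigma.
The greatest among these is sigma.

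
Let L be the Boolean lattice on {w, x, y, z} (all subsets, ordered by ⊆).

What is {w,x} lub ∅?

{w,x}

Common upper bounds of {{w,x}, ∅}: {w,x,y,z}, {w,x,y}, {w,x,z}, {w,x}.
The least among these is {w,x}.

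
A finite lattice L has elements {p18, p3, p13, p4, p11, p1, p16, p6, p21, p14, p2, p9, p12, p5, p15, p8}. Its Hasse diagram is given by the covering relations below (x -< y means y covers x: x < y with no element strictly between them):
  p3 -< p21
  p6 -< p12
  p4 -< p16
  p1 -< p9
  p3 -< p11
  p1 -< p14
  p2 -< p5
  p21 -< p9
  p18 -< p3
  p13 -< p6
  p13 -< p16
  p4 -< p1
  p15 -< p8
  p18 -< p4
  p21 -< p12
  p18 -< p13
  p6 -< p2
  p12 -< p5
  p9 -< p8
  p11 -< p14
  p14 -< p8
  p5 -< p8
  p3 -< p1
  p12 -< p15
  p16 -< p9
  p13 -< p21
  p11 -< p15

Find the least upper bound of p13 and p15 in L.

Common upper bounds of {p13, p15}: p15, p8.
The least among these is p15.

p15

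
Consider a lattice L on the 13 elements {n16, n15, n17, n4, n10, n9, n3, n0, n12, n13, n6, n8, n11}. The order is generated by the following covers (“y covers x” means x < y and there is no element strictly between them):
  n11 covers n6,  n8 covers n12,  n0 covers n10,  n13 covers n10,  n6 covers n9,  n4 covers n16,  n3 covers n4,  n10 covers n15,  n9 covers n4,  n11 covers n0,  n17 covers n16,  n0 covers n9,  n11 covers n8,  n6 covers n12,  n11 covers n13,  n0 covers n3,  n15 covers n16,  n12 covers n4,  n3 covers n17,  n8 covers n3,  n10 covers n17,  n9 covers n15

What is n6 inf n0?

Common lower bounds of {n6, n0}: n15, n16, n4, n9.
The greatest among these is n9.

n9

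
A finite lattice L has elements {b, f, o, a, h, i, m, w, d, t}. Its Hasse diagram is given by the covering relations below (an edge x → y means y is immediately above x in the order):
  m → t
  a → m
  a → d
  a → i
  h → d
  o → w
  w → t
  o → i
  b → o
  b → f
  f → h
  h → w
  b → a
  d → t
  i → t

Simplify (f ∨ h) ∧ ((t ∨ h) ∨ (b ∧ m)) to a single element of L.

h

f ∨ h = h
t ∨ h = t
b ∧ m = b
t ∨ b = t
h ∧ t = h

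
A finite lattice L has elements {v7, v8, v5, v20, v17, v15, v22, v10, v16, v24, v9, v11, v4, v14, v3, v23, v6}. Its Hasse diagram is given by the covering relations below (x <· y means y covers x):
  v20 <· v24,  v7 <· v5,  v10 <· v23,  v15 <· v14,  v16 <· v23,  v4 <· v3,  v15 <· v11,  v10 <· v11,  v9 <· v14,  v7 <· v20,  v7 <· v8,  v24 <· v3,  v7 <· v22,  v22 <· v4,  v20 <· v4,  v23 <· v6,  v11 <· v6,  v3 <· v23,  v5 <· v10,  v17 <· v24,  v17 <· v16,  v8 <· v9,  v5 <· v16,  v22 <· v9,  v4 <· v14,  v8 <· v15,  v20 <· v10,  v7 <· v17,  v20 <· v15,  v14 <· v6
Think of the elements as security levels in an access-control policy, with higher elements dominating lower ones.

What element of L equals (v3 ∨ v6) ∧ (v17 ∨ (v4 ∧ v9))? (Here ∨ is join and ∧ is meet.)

v3

v3 ∨ v6 = v6
v4 ∧ v9 = v22
v17 ∨ v22 = v3
v6 ∧ v3 = v3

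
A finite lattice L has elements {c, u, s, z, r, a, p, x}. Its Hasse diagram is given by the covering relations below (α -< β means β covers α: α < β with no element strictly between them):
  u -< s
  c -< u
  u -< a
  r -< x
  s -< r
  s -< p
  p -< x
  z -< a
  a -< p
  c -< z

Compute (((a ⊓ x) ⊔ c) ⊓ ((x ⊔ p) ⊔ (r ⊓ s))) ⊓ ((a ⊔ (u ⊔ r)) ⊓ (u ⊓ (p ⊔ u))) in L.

a ∧ x = a
a ∨ c = a
x ∨ p = x
r ∧ s = s
x ∨ s = x
a ∧ x = a
u ∨ r = r
a ∨ r = x
p ∨ u = p
u ∧ p = u
x ∧ u = u
a ∧ u = u

u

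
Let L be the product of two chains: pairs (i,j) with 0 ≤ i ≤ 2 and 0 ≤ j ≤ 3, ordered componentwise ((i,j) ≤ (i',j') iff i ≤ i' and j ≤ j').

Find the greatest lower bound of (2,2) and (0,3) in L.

(0,2)

In a product of chains, the meet is componentwise min, giving (0,2).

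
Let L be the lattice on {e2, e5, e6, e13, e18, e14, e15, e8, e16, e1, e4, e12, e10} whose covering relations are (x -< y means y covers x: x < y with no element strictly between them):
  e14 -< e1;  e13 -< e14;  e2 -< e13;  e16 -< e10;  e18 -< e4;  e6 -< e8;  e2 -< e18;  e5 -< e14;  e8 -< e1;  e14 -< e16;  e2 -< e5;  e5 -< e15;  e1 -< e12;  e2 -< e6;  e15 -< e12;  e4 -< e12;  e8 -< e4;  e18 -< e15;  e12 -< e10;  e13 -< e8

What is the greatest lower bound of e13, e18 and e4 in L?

e2

Common lower bounds of {e13, e18, e4}: e2.
The greatest among these is e2.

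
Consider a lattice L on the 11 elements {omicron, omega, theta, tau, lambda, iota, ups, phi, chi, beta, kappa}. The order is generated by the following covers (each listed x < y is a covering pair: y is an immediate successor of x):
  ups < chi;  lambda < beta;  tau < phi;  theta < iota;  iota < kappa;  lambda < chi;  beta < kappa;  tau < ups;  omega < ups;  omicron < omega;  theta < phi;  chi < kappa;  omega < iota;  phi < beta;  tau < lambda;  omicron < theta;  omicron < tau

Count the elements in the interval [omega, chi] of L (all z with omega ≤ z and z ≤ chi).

3

The interval [omega, chi] = {chi, omega, ups}, which has 3 elements.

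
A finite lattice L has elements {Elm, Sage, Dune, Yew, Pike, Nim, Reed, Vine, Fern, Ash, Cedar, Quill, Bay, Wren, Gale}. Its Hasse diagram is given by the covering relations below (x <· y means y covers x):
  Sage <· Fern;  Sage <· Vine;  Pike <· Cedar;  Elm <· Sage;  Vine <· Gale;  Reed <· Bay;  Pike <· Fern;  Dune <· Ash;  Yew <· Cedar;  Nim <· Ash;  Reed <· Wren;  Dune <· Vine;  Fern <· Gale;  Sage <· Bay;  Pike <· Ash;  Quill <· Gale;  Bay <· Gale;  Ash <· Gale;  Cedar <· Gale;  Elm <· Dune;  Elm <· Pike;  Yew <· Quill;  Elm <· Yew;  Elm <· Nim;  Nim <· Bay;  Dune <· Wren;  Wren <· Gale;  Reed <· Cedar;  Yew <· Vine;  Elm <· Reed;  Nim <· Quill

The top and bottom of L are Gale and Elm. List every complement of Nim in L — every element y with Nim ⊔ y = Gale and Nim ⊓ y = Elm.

Need y with Nim ∨ y = Gale and Nim ∧ y = Elm.
Checking each element gives: Cedar, Fern, Vine, Wren.

Cedar, Fern, Vine, Wren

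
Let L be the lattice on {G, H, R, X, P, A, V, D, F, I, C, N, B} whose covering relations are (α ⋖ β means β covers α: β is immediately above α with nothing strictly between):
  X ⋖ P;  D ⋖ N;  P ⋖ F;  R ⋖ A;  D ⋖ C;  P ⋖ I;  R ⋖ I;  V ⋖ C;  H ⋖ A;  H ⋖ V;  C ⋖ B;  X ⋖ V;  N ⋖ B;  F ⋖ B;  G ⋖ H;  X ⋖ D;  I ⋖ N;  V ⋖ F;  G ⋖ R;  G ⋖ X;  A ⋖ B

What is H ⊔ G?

H

Common upper bounds of {H, G}: A, B, C, F, H, V.
The least among these is H.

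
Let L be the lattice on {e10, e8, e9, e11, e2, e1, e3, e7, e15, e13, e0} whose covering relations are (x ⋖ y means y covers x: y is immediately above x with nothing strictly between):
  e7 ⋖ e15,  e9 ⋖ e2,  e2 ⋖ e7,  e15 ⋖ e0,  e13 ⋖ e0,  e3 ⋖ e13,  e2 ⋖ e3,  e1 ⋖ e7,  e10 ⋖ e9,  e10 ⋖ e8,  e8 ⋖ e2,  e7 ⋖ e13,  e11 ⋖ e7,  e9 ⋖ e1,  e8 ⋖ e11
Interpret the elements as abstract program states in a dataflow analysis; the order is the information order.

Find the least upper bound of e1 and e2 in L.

Common upper bounds of {e1, e2}: e0, e13, e15, e7.
The least among these is e7.

e7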